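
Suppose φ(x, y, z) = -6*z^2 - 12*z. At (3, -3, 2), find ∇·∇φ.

-12

∂²φ/∂x² = 0
∂²φ/∂y² = 0
∂²φ/∂z² = -12
∇²φ = -12
At (3, -3, 2): -12.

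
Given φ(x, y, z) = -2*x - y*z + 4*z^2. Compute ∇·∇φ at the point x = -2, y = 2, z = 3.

8

∂²φ/∂x² = 0
∂²φ/∂y² = 0
∂²φ/∂z² = 8
∇²φ = 8
At (-2, 2, 3): 8.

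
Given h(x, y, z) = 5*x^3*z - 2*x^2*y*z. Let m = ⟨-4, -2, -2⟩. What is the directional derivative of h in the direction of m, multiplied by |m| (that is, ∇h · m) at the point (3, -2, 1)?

-942

∂h/∂x = 15*x^2*z - 4*x*y*z
∂h/∂y = -2*x^2*z
∂h/∂z = 5*x^3 - 2*x^2*y
∇h at (3, -2, 1) = (159, -18, 171)
∇h · m = (159)(-4) + (-18)(-2) + (171)(-2) = -942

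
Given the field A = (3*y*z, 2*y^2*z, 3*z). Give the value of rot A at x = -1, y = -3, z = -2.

(∇×A)₁ = ∂A₃/∂y − ∂A₂/∂z = -2*y^2
(∇×A)₂ = ∂A₁/∂z − ∂A₃/∂x = 3*y
(∇×A)₃ = ∂A₂/∂x − ∂A₁/∂y = -3*z
∇×A = (-2*y^2, 3*y, -3*z)
At (-1, -3, -2): (-18, -9, 6).

(-18, -9, 6)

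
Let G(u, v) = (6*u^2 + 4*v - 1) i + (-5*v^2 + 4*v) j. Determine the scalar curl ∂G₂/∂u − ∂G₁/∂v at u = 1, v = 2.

-4

∂G₂/∂u = 0
∂G₁/∂v = 4
Scalar curl = -4
At (1, 2): -4.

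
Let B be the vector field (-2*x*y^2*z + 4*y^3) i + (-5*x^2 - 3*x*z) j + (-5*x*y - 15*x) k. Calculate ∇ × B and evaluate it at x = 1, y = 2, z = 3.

(-2, 17, -43)

(∇×B)₁ = ∂B₃/∂y − ∂B₂/∂z = -2*x
(∇×B)₂ = ∂B₁/∂z − ∂B₃/∂x = -2*x*y^2 + 5*y + 15
(∇×B)₃ = ∂B₂/∂x − ∂B₁/∂y = 4*x*y*z - 10*x - 12*y^2 - 3*z
∇×B = (-2*x, -2*x*y^2 + 5*y + 15, 4*x*y*z - 10*x - 12*y^2 - 3*z)
At (1, 2, 3): (-2, 17, -43).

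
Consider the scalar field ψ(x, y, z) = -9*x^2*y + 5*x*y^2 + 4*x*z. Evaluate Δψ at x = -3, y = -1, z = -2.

-12

∂²ψ/∂x² = -18*y
∂²ψ/∂y² = 10*x
∂²ψ/∂z² = 0
∇²ψ = 10*x - 18*y
At (-3, -1, -2): -12.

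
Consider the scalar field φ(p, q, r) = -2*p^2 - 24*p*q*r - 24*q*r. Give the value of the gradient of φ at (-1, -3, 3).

(220, 0, 0)

∂φ/∂p = -4*p - 24*q*r
∂φ/∂q = -24*p*r - 24*r
∂φ/∂r = -24*p*q - 24*q
∇φ = (-4*p - 24*q*r, -24*p*r - 24*r, -24*p*q - 24*q)
At (-1, -3, 3): (220, 0, 0).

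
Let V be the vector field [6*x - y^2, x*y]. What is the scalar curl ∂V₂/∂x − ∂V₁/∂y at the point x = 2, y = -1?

-3

∂V₂/∂x = y
∂V₁/∂y = -2*y
Scalar curl = 3*y
At (2, -1): -3.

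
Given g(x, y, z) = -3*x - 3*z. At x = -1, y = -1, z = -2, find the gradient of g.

(-3, 0, -3)

∂g/∂x = -3
∂g/∂y = 0
∂g/∂z = -3
∇g = (-3, 0, -3)
At (-1, -1, -2): (-3, 0, -3).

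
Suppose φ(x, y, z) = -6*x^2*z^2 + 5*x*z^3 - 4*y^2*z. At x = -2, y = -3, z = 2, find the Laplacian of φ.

∂²φ/∂x² = -12*z^2
∂²φ/∂y² = -8*z
∂²φ/∂z² = 6*x*(-2*x + 5*z)
∇²φ = -12*x^2 + 30*x*z - 12*z^2 - 8*z
At (-2, -3, 2): -232.

-232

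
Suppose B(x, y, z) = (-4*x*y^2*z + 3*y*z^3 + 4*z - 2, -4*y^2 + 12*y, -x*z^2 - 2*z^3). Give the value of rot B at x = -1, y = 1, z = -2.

(0, 48, 40)

(∇×B)₁ = ∂B₃/∂y − ∂B₂/∂z = 0
(∇×B)₂ = ∂B₁/∂z − ∂B₃/∂x = -4*x*y^2 + 9*y*z^2 + z^2 + 4
(∇×B)₃ = ∂B₂/∂x − ∂B₁/∂y = 8*x*y*z - 3*z^3
∇×B = (0, -4*x*y^2 + 9*y*z^2 + z^2 + 4, 8*x*y*z - 3*z^3)
At (-1, 1, -2): (0, 48, 40).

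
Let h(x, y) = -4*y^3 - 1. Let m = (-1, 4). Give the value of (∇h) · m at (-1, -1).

∂h/∂x = 0
∂h/∂y = -12*y^2
∇h at (-1, -1) = (0, -12)
∇h · m = (0)(-1) + (-12)(4) = -48

-48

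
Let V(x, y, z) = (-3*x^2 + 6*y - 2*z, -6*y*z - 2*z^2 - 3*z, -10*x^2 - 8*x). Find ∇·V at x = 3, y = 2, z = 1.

∂V₁/∂x = -6*x
∂V₂/∂y = -6*z
∂V₃/∂z = 0
∇·V = -6*x - 6*z
At (3, 2, 1): -24.

-24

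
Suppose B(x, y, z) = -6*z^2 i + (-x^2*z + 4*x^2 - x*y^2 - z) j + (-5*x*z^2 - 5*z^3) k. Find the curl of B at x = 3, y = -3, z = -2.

(10, 44, 27)

(∇×B)₁ = ∂B₃/∂y − ∂B₂/∂z = x^2 + 1
(∇×B)₂ = ∂B₁/∂z − ∂B₃/∂x = 5*z^2 - 12*z
(∇×B)₃ = ∂B₂/∂x − ∂B₁/∂y = -2*x*z + 8*x - y^2
∇×B = (x^2 + 1, 5*z^2 - 12*z, -2*x*z + 8*x - y^2)
At (3, -3, -2): (10, 44, 27).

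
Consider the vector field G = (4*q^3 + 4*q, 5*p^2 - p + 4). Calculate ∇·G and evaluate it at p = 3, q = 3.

∂G₁/∂p = 0
∂G₂/∂q = 0
∇·G = 0
At (3, 3): 0.

0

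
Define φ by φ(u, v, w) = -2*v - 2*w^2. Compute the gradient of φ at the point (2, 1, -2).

∂φ/∂u = 0
∂φ/∂v = -2
∂φ/∂w = -4*w
∇φ = (0, -2, -4*w)
At (2, 1, -2): (0, -2, 8).

(0, -2, 8)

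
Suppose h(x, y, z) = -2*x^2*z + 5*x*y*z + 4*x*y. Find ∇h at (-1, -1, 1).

(-5, -9, 3)

∂h/∂x = -4*x*z + 5*y*z + 4*y
∂h/∂y = 5*x*z + 4*x
∂h/∂z = -2*x^2 + 5*x*y
∇h = (-4*x*z + 5*y*z + 4*y, 5*x*z + 4*x, -2*x^2 + 5*x*y)
At (-1, -1, 1): (-5, -9, 3).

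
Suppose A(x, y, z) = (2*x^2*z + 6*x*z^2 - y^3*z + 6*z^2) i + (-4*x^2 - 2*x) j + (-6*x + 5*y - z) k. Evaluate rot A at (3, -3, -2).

(5, -45, -80)

(∇×A)₁ = ∂A₃/∂y − ∂A₂/∂z = 5
(∇×A)₂ = ∂A₁/∂z − ∂A₃/∂x = 2*x^2 + 12*x*z - y^3 + 12*z + 6
(∇×A)₃ = ∂A₂/∂x − ∂A₁/∂y = -8*x + 3*y^2*z - 2
∇×A = (5, 2*x^2 + 12*x*z - y^3 + 12*z + 6, -8*x + 3*y^2*z - 2)
At (3, -3, -2): (5, -45, -80).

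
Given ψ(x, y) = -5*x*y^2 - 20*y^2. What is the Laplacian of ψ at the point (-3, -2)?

-10

∂²ψ/∂x² = 0
∂²ψ/∂y² = -10*(x + 4)
∇²ψ = -10*x - 40
At (-3, -2): -10.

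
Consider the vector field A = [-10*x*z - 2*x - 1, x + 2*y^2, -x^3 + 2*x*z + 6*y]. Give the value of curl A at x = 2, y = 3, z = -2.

(∇×A)₁ = ∂A₃/∂y − ∂A₂/∂z = 6
(∇×A)₂ = ∂A₁/∂z − ∂A₃/∂x = 3*x^2 - 10*x - 2*z
(∇×A)₃ = ∂A₂/∂x − ∂A₁/∂y = 1
∇×A = (6, 3*x^2 - 10*x - 2*z, 1)
At (2, 3, -2): (6, -4, 1).

(6, -4, 1)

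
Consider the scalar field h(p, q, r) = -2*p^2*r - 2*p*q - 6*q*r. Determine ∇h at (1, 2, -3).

(8, 16, -14)

∂h/∂p = -4*p*r - 2*q
∂h/∂q = -2*p - 6*r
∂h/∂r = -2*p^2 - 6*q
∇h = (-4*p*r - 2*q, -2*p - 6*r, -2*p^2 - 6*q)
At (1, 2, -3): (8, 16, -14).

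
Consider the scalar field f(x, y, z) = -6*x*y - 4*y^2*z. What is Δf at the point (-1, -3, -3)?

24

∂²f/∂x² = 0
∂²f/∂y² = -8*z
∂²f/∂z² = 0
∇²f = -8*z
At (-1, -3, -3): 24.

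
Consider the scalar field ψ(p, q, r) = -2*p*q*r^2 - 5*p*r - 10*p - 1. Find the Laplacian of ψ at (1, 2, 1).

-8

∂²ψ/∂p² = 0
∂²ψ/∂q² = 0
∂²ψ/∂r² = -4*p*q
∇²ψ = -4*p*q
At (1, 2, 1): -8.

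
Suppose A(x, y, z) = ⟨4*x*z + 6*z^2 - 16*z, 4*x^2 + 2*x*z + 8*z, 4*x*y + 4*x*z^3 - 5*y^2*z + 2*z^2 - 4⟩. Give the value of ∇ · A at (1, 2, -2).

12

∂A₁/∂x = 4*z
∂A₂/∂y = 0
∂A₃/∂z = 12*x*z^2 - 5*y^2 + 4*z
∇·A = 12*x*z^2 - 5*y^2 + 8*z
At (1, 2, -2): 12.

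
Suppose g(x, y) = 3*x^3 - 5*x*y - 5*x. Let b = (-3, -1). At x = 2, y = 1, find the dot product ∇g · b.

∂g/∂x = 9*x^2 - 5*y - 5
∂g/∂y = -5*x
∇g at (2, 1) = (26, -10)
∇g · b = (26)(-3) + (-10)(-1) = -68

-68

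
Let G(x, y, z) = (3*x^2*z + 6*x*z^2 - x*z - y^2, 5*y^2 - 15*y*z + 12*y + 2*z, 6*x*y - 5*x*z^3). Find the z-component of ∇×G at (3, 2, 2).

4

(∇×G)_3 = ∂G₂/∂x − ∂G₁/∂y
= 0 − (-2*y)
= 2*y
At (3, 2, 2): 4.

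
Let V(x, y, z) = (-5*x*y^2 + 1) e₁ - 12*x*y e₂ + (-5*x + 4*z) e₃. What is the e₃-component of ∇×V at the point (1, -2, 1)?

(∇×V)_3 = ∂V₂/∂x − ∂V₁/∂y
= -12*y − (-10*x*y)
= 10*x*y - 12*y
At (1, -2, 1): 4.

4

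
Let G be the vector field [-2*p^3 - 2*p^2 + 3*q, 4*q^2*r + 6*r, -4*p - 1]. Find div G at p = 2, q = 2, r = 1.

-16

∂G₁/∂p = -6*p^2 - 4*p
∂G₂/∂q = 8*q*r
∂G₃/∂r = 0
∇·G = -6*p^2 - 4*p + 8*q*r
At (2, 2, 1): -16.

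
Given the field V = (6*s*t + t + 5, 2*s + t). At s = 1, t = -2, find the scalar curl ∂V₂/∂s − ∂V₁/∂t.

∂V₂/∂s = 2
∂V₁/∂t = 6*s + 1
Scalar curl = -6*s + 1
At (1, -2): -5.

-5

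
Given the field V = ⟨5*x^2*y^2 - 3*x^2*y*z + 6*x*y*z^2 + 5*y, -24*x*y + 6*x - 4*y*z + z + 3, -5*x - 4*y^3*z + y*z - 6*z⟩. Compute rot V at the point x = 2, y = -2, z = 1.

(-56, -19, 129)

(∇×V)₁ = ∂V₃/∂y − ∂V₂/∂z = -12*y^2*z + 4*y + z - 1
(∇×V)₂ = ∂V₁/∂z − ∂V₃/∂x = -3*x^2*y + 12*x*y*z + 5
(∇×V)₃ = ∂V₂/∂x − ∂V₁/∂y = -10*x^2*y + 3*x^2*z - 6*x*z^2 - 24*y + 1
∇×V = (-12*y^2*z + 4*y + z - 1, -3*x^2*y + 12*x*y*z + 5, -10*x^2*y + 3*x^2*z - 6*x*z^2 - 24*y + 1)
At (2, -2, 1): (-56, -19, 129).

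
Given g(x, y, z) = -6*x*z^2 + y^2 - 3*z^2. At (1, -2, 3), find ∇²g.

∂²g/∂x² = 0
∂²g/∂y² = 2
∂²g/∂z² = -6*(2*x + 1)
∇²g = -12*x - 4
At (1, -2, 3): -16.

-16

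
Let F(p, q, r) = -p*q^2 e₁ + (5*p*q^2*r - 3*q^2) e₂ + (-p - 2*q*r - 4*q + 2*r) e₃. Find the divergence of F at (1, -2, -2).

54

∂F₁/∂p = -q^2
∂F₂/∂q = 10*p*q*r - 6*q
∂F₃/∂r = -2*q + 2
∇·F = 10*p*q*r - q^2 - 8*q + 2
At (1, -2, -2): 54.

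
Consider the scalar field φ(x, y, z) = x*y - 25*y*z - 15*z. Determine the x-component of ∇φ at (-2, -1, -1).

-1

(∇φ)_1 = ∂φ/∂x = y
At (-2, -1, -1): -1.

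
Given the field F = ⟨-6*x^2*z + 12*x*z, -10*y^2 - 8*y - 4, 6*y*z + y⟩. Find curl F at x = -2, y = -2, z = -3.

(∇×F)₁ = ∂F₃/∂y − ∂F₂/∂z = 6*z + 1
(∇×F)₂ = ∂F₁/∂z − ∂F₃/∂x = -6*x^2 + 12*x
(∇×F)₃ = ∂F₂/∂x − ∂F₁/∂y = 0
∇×F = (6*z + 1, -6*x^2 + 12*x, 0)
At (-2, -2, -3): (-17, -48, 0).

(-17, -48, 0)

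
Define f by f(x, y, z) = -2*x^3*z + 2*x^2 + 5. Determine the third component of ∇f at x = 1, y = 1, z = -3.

-2

(∇f)_3 = ∂f/∂z = -2*x^3
At (1, 1, -3): -2.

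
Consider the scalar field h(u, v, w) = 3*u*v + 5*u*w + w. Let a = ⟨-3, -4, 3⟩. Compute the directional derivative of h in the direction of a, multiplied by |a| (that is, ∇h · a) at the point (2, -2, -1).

42

∂h/∂u = 3*v + 5*w
∂h/∂v = 3*u
∂h/∂w = 5*u + 1
∇h at (2, -2, -1) = (-11, 6, 11)
∇h · a = (-11)(-3) + (6)(-4) + (11)(3) = 42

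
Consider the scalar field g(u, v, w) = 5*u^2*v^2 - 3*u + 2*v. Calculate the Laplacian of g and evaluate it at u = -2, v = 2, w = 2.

∂²g/∂u² = 10*v^2
∂²g/∂v² = 10*u^2
∂²g/∂w² = 0
∇²g = 10*u^2 + 10*v^2
At (-2, 2, 2): 80.

80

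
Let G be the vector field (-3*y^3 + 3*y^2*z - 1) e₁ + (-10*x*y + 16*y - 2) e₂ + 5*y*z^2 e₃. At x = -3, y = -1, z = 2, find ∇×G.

(∇×G)₁ = ∂G₃/∂y − ∂G₂/∂z = 5*z^2
(∇×G)₂ = ∂G₁/∂z − ∂G₃/∂x = 3*y^2
(∇×G)₃ = ∂G₂/∂x − ∂G₁/∂y = 9*y^2 - 6*y*z - 10*y
∇×G = (5*z^2, 3*y^2, 9*y^2 - 6*y*z - 10*y)
At (-3, -1, 2): (20, 3, 31).

(20, 3, 31)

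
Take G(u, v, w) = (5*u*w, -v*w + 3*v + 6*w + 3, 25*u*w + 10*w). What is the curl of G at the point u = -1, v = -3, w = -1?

(-9, 20, 0)

(∇×G)₁ = ∂G₃/∂v − ∂G₂/∂w = v - 6
(∇×G)₂ = ∂G₁/∂w − ∂G₃/∂u = 5*u - 25*w
(∇×G)₃ = ∂G₂/∂u − ∂G₁/∂v = 0
∇×G = (v - 6, 5*u - 25*w, 0)
At (-1, -3, -1): (-9, 20, 0).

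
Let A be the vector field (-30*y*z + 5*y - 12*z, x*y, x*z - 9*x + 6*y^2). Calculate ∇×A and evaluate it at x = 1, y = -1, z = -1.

(-12, 28, -36)

(∇×A)₁ = ∂A₃/∂y − ∂A₂/∂z = 12*y
(∇×A)₂ = ∂A₁/∂z − ∂A₃/∂x = -30*y - z - 3
(∇×A)₃ = ∂A₂/∂x − ∂A₁/∂y = y + 30*z - 5
∇×A = (12*y, -30*y - z - 3, y + 30*z - 5)
At (1, -1, -1): (-12, 28, -36).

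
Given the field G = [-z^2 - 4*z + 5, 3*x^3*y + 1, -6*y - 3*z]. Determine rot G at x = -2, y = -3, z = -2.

(∇×G)₁ = ∂G₃/∂y − ∂G₂/∂z = -6
(∇×G)₂ = ∂G₁/∂z − ∂G₃/∂x = -2*z - 4
(∇×G)₃ = ∂G₂/∂x − ∂G₁/∂y = 9*x^2*y
∇×G = (-6, -2*z - 4, 9*x^2*y)
At (-2, -3, -2): (-6, 0, -108).

(-6, 0, -108)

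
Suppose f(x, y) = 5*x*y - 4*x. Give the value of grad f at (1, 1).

(1, 5)

∂f/∂x = 5*y - 4
∂f/∂y = 5*x
∇f = (5*y - 4, 5*x)
At (1, 1): (1, 5).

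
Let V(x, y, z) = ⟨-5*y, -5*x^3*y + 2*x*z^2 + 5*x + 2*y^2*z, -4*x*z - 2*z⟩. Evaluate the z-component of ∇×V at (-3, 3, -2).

(∇×V)_3 = ∂V₂/∂x − ∂V₁/∂y
= -15*x^2*y + 2*z^2 + 5 − (-5)
= -15*x^2*y + 2*z^2 + 10
At (-3, 3, -2): -387.

-387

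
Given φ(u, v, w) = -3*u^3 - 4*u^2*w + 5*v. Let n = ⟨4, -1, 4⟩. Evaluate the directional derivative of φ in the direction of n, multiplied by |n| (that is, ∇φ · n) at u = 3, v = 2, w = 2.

∂φ/∂u = -9*u^2 - 8*u*w
∂φ/∂v = 5
∂φ/∂w = -4*u^2
∇φ at (3, 2, 2) = (-129, 5, -36)
∇φ · n = (-129)(4) + (5)(-1) + (-36)(4) = -665

-665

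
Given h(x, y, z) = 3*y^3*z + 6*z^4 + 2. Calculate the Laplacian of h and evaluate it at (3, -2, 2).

216

∂²h/∂x² = 0
∂²h/∂y² = 18*y*z
∂²h/∂z² = 72*z^2
∇²h = 18*y*z + 72*z^2
At (3, -2, 2): 216.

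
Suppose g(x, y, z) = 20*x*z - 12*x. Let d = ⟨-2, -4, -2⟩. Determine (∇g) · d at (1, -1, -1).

24

∂g/∂x = 20*z - 12
∂g/∂y = 0
∂g/∂z = 20*x
∇g at (1, -1, -1) = (-32, 0, 20)
∇g · d = (-32)(-2) + (0)(-4) + (20)(-2) = 24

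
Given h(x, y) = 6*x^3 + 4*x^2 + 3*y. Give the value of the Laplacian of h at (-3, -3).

-100

∂²h/∂x² = 4*(9*x + 2)
∂²h/∂y² = 0
∇²h = 36*x + 8
At (-3, -3): -100.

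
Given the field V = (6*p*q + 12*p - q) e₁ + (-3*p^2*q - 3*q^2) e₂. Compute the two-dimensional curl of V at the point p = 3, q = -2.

∂V₂/∂p = -6*p*q
∂V₁/∂q = 6*p - 1
Scalar curl = -6*p*q - 6*p + 1
At (3, -2): 19.

19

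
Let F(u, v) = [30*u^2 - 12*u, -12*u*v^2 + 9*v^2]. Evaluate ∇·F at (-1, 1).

-30

∂F₁/∂u = 60*u - 12
∂F₂/∂v = -24*u*v + 18*v
∇·F = -24*u*v + 60*u + 18*v - 12
At (-1, 1): -30.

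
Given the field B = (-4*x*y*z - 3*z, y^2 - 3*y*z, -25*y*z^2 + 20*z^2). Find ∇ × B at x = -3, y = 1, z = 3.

(-222, 9, -36)

(∇×B)₁ = ∂B₃/∂y − ∂B₂/∂z = 3*y - 25*z^2
(∇×B)₂ = ∂B₁/∂z − ∂B₃/∂x = -4*x*y - 3
(∇×B)₃ = ∂B₂/∂x − ∂B₁/∂y = 4*x*z
∇×B = (3*y - 25*z^2, -4*x*y - 3, 4*x*z)
At (-3, 1, 3): (-222, 9, -36).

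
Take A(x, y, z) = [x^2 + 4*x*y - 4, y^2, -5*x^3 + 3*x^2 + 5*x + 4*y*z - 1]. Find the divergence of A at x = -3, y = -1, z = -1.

∂A₁/∂x = 2*x + 4*y
∂A₂/∂y = 2*y
∂A₃/∂z = 4*y
∇·A = 2*x + 10*y
At (-3, -1, -1): -16.

-16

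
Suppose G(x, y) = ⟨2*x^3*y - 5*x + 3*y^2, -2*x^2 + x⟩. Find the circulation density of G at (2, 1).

-29

∂G₂/∂x = -4*x + 1
∂G₁/∂y = 2*x^3 + 6*y
Scalar curl = -2*x^3 - 4*x - 6*y + 1
At (2, 1): -29.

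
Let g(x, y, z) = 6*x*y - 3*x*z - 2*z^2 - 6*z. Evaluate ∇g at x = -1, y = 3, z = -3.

∂g/∂x = 6*y - 3*z
∂g/∂y = 6*x
∂g/∂z = -3*x - 4*z - 6
∇g = (6*y - 3*z, 6*x, -3*x - 4*z - 6)
At (-1, 3, -3): (27, -6, 9).

(27, -6, 9)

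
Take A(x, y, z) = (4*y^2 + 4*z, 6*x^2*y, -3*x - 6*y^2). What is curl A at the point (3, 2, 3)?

(-24, 7, 56)

(∇×A)₁ = ∂A₃/∂y − ∂A₂/∂z = -12*y
(∇×A)₂ = ∂A₁/∂z − ∂A₃/∂x = 7
(∇×A)₃ = ∂A₂/∂x − ∂A₁/∂y = 12*x*y - 8*y
∇×A = (-12*y, 7, 12*x*y - 8*y)
At (3, 2, 3): (-24, 7, 56).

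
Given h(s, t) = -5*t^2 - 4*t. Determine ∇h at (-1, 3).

(0, -34)

∂h/∂s = 0
∂h/∂t = -10*t - 4
∇h = (0, -10*t - 4)
At (-1, 3): (0, -34).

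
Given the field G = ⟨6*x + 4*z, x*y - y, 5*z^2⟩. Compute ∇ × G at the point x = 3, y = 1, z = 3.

(0, 4, 1)

(∇×G)₁ = ∂G₃/∂y − ∂G₂/∂z = 0
(∇×G)₂ = ∂G₁/∂z − ∂G₃/∂x = 4
(∇×G)₃ = ∂G₂/∂x − ∂G₁/∂y = y
∇×G = (0, 4, y)
At (3, 1, 3): (0, 4, 1).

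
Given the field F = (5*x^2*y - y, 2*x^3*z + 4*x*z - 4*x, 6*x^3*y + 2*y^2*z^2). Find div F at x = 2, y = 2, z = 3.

∂F₁/∂x = 10*x*y
∂F₂/∂y = 0
∂F₃/∂z = 4*y^2*z
∇·F = 10*x*y + 4*y^2*z
At (2, 2, 3): 88.

88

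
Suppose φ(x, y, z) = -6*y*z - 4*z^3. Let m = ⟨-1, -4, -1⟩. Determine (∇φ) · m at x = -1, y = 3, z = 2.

∂φ/∂x = 0
∂φ/∂y = -6*z
∂φ/∂z = -6*y - 12*z^2
∇φ at (-1, 3, 2) = (0, -12, -66)
∇φ · m = (0)(-1) + (-12)(-4) + (-66)(-1) = 114

114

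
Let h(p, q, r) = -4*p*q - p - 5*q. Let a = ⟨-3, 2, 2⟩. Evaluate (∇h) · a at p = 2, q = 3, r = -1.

∂h/∂p = -4*q - 1
∂h/∂q = -4*p - 5
∂h/∂r = 0
∇h at (2, 3, -1) = (-13, -13, 0)
∇h · a = (-13)(-3) + (-13)(2) + (0)(2) = 13

13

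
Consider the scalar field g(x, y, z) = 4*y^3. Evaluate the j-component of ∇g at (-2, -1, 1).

12

(∇g)_2 = ∂g/∂y = 12*y^2
At (-2, -1, 1): 12.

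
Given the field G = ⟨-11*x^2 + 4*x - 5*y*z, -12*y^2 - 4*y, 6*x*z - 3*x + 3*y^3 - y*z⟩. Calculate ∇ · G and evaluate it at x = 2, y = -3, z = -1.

∂G₁/∂x = -22*x + 4
∂G₂/∂y = -24*y - 4
∂G₃/∂z = 6*x - y
∇·G = -16*x - 25*y
At (2, -3, -1): 43.

43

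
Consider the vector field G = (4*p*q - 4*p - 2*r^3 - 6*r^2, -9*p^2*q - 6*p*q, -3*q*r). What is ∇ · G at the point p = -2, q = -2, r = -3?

∂G₁/∂p = 4*q - 4
∂G₂/∂q = -9*p^2 - 6*p
∂G₃/∂r = -3*q
∇·G = -9*p^2 - 6*p + q - 4
At (-2, -2, -3): -30.

-30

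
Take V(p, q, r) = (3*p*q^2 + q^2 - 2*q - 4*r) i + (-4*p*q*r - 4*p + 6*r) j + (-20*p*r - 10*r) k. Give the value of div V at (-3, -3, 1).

89

∂V₁/∂p = 3*q^2
∂V₂/∂q = -4*p*r
∂V₃/∂r = -20*p - 10
∇·V = -4*p*r - 20*p + 3*q^2 - 10
At (-3, -3, 1): 89.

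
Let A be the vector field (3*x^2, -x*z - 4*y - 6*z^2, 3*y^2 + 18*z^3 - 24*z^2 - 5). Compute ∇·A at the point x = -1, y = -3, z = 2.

110

∂A₁/∂x = 6*x
∂A₂/∂y = -4
∂A₃/∂z = 54*z^2 - 48*z
∇·A = 6*x + 54*z^2 - 48*z - 4
At (-1, -3, 2): 110.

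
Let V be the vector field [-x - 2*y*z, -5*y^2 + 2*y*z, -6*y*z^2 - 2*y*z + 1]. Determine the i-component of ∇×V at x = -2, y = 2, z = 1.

-12

(∇×V)_1 = ∂V₃/∂y − ∂V₂/∂z
= -6*z^2 - 2*z − (2*y)
= -2*y - 6*z^2 - 2*z
At (-2, 2, 1): -12.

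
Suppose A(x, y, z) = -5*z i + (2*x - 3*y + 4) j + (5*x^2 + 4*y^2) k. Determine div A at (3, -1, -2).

∂A₁/∂x = 0
∂A₂/∂y = -3
∂A₃/∂z = 0
∇·A = -3
At (3, -1, -2): -3.

-3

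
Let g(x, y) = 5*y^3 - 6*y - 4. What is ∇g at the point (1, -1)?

(0, 9)

∂g/∂x = 0
∂g/∂y = 15*y^2 - 6
∇g = (0, 15*y^2 - 6)
At (1, -1): (0, 9).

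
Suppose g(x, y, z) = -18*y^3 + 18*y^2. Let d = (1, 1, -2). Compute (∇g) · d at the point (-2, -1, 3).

∂g/∂x = 0
∂g/∂y = -54*y^2 + 36*y
∂g/∂z = 0
∇g at (-2, -1, 3) = (0, -90, 0)
∇g · d = (0)(1) + (-90)(1) + (0)(-2) = -90

-90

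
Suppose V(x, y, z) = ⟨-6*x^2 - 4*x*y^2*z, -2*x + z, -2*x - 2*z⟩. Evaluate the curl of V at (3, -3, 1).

(-1, -106, -74)

(∇×V)₁ = ∂V₃/∂y − ∂V₂/∂z = -1
(∇×V)₂ = ∂V₁/∂z − ∂V₃/∂x = -4*x*y^2 + 2
(∇×V)₃ = ∂V₂/∂x − ∂V₁/∂y = 8*x*y*z - 2
∇×V = (-1, -4*x*y^2 + 2, 8*x*y*z - 2)
At (3, -3, 1): (-1, -106, -74).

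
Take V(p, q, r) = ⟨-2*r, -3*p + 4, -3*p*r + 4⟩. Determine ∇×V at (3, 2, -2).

(0, -8, -3)

(∇×V)₁ = ∂V₃/∂q − ∂V₂/∂r = 0
(∇×V)₂ = ∂V₁/∂r − ∂V₃/∂p = 3*r - 2
(∇×V)₃ = ∂V₂/∂p − ∂V₁/∂q = -3
∇×V = (0, 3*r - 2, -3)
At (3, 2, -2): (0, -8, -3).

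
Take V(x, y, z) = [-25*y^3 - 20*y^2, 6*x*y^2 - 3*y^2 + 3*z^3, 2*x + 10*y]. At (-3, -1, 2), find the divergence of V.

∂V₁/∂x = 0
∂V₂/∂y = 12*x*y - 6*y
∂V₃/∂z = 0
∇·V = 12*x*y - 6*y
At (-3, -1, 2): 42.

42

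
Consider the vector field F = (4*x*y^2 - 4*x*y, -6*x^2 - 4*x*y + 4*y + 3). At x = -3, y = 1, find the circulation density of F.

44

∂F₂/∂x = -12*x - 4*y
∂F₁/∂y = 8*x*y - 4*x
Scalar curl = -8*x*y - 8*x - 4*y
At (-3, 1): 44.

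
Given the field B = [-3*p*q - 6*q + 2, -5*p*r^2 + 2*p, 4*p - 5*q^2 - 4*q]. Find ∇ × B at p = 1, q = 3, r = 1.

(∇×B)₁ = ∂B₃/∂q − ∂B₂/∂r = 10*p*r - 10*q - 4
(∇×B)₂ = ∂B₁/∂r − ∂B₃/∂p = -4
(∇×B)₃ = ∂B₂/∂p − ∂B₁/∂q = 3*p - 5*r^2 + 8
∇×B = (10*p*r - 10*q - 4, -4, 3*p - 5*r^2 + 8)
At (1, 3, 1): (-24, -4, 6).

(-24, -4, 6)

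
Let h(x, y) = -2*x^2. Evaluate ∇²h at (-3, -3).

-4

∂²h/∂x² = -4
∂²h/∂y² = 0
∇²h = -4
At (-3, -3): -4.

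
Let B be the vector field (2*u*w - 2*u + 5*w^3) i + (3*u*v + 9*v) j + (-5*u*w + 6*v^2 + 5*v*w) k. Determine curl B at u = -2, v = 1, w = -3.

(∇×B)₁ = ∂B₃/∂v − ∂B₂/∂w = 12*v + 5*w
(∇×B)₂ = ∂B₁/∂w − ∂B₃/∂u = 2*u + 15*w^2 + 5*w
(∇×B)₃ = ∂B₂/∂u − ∂B₁/∂v = 3*v
∇×B = (12*v + 5*w, 2*u + 15*w^2 + 5*w, 3*v)
At (-2, 1, -3): (-3, 116, 3).

(-3, 116, 3)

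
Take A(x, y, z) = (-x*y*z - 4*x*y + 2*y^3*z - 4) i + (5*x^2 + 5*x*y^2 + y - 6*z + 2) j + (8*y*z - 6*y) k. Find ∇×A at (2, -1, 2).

(∇×A)₁ = ∂A₃/∂y − ∂A₂/∂z = 8*z
(∇×A)₂ = ∂A₁/∂z − ∂A₃/∂x = -x*y + 2*y^3
(∇×A)₃ = ∂A₂/∂x − ∂A₁/∂y = x*z + 14*x - 6*y^2*z + 5*y^2
∇×A = (8*z, -x*y + 2*y^3, x*z + 14*x - 6*y^2*z + 5*y^2)
At (2, -1, 2): (16, 0, 25).

(16, 0, 25)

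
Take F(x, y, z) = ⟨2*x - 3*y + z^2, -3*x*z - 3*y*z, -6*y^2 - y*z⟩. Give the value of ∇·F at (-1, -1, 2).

∂F₁/∂x = 2
∂F₂/∂y = -3*z
∂F₃/∂z = -y
∇·F = -y - 3*z + 2
At (-1, -1, 2): -3.

-3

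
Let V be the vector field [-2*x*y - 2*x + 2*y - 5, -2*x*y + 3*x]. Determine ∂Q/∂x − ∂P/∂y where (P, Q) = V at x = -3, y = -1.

-3

∂V₂/∂x = -2*y + 3
∂V₁/∂y = -2*x + 2
Scalar curl = 2*x - 2*y + 1
At (-3, -1): -3.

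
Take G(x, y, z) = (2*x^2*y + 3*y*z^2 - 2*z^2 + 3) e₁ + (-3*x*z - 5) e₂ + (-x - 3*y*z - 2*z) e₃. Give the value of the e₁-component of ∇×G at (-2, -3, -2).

0

(∇×G)_1 = ∂G₃/∂y − ∂G₂/∂z
= -3*z − (-3*x)
= 3*x - 3*z
At (-2, -3, -2): 0.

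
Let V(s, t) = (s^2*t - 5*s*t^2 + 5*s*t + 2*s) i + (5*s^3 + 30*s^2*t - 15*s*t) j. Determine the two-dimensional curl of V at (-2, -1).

221

∂V₂/∂s = 15*s^2 + 60*s*t - 15*t
∂V₁/∂t = s^2 - 10*s*t + 5*s
Scalar curl = 14*s^2 + 70*s*t - 5*s - 15*t
At (-2, -1): 221.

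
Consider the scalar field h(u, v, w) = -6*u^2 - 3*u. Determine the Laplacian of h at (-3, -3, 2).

∂²h/∂u² = -12
∂²h/∂v² = 0
∂²h/∂w² = 0
∇²h = -12
At (-3, -3, 2): -12.

-12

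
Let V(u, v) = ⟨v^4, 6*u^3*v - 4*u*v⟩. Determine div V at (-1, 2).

-2

∂V₁/∂u = 0
∂V₂/∂v = 6*u^3 - 4*u
∇·V = 6*u^3 - 4*u
At (-1, 2): -2.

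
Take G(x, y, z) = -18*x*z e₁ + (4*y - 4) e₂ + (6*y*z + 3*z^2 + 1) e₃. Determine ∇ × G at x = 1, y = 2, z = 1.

(∇×G)₁ = ∂G₃/∂y − ∂G₂/∂z = 6*z
(∇×G)₂ = ∂G₁/∂z − ∂G₃/∂x = -18*x
(∇×G)₃ = ∂G₂/∂x − ∂G₁/∂y = 0
∇×G = (6*z, -18*x, 0)
At (1, 2, 1): (6, -18, 0).

(6, -18, 0)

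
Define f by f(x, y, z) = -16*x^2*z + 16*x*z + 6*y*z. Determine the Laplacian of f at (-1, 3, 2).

-64

∂²f/∂x² = -32*z
∂²f/∂y² = 0
∂²f/∂z² = 0
∇²f = -32*z
At (-1, 3, 2): -64.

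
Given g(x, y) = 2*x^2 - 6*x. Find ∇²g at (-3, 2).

4

∂²g/∂x² = 4
∂²g/∂y² = 0
∇²g = 4
At (-3, 2): 4.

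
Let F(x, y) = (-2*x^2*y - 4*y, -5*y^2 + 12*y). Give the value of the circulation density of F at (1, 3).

∂F₂/∂x = 0
∂F₁/∂y = -2*x^2 - 4
Scalar curl = 2*x^2 + 4
At (1, 3): 6.

6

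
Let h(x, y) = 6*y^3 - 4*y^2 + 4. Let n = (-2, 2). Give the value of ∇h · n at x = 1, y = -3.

372

∂h/∂x = 0
∂h/∂y = 18*y^2 - 8*y
∇h at (1, -3) = (0, 186)
∇h · n = (0)(-2) + (186)(2) = 372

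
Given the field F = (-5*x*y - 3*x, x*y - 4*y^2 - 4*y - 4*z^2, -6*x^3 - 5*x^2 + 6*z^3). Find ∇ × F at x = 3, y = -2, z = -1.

(-8, 192, 13)

(∇×F)₁ = ∂F₃/∂y − ∂F₂/∂z = 8*z
(∇×F)₂ = ∂F₁/∂z − ∂F₃/∂x = 18*x^2 + 10*x
(∇×F)₃ = ∂F₂/∂x − ∂F₁/∂y = 5*x + y
∇×F = (8*z, 18*x^2 + 10*x, 5*x + y)
At (3, -2, -1): (-8, 192, 13).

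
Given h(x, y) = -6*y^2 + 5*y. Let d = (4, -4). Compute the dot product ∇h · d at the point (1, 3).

124

∂h/∂x = 0
∂h/∂y = -12*y + 5
∇h at (1, 3) = (0, -31)
∇h · d = (0)(4) + (-31)(-4) = 124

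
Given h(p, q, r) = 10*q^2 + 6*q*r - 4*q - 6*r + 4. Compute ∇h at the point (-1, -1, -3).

(0, -42, -12)

∂h/∂p = 0
∂h/∂q = 20*q + 6*r - 4
∂h/∂r = 6*q - 6
∇h = (0, 20*q + 6*r - 4, 6*q - 6)
At (-1, -1, -3): (0, -42, -12).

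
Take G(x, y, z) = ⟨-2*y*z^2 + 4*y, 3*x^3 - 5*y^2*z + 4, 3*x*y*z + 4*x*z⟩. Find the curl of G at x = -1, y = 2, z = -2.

(26, 36, 13)

(∇×G)₁ = ∂G₃/∂y − ∂G₂/∂z = 3*x*z + 5*y^2
(∇×G)₂ = ∂G₁/∂z − ∂G₃/∂x = -7*y*z - 4*z
(∇×G)₃ = ∂G₂/∂x − ∂G₁/∂y = 9*x^2 + 2*z^2 - 4
∇×G = (3*x*z + 5*y^2, -7*y*z - 4*z, 9*x^2 + 2*z^2 - 4)
At (-1, 2, -2): (26, 36, 13).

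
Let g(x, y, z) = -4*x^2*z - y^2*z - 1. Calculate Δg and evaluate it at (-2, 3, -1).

∂²g/∂x² = -8*z
∂²g/∂y² = -2*z
∂²g/∂z² = 0
∇²g = -10*z
At (-2, 3, -1): 10.

10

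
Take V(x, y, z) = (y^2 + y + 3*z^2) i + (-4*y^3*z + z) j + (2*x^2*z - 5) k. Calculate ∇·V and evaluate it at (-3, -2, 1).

∂V₁/∂x = 0
∂V₂/∂y = -12*y^2*z
∂V₃/∂z = 2*x^2
∇·V = 2*x^2 - 12*y^2*z
At (-3, -2, 1): -30.

-30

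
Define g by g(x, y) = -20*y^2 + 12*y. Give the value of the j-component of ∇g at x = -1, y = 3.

(∇g)_2 = ∂g/∂y = -40*y + 12
At (-1, 3): -108.

-108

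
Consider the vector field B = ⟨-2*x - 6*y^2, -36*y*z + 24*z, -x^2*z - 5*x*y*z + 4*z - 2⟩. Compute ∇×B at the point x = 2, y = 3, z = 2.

(∇×B)₁ = ∂B₃/∂y − ∂B₂/∂z = -5*x*z + 36*y - 24
(∇×B)₂ = ∂B₁/∂z − ∂B₃/∂x = 2*x*z + 5*y*z
(∇×B)₃ = ∂B₂/∂x − ∂B₁/∂y = 12*y
∇×B = (-5*x*z + 36*y - 24, 2*x*z + 5*y*z, 12*y)
At (2, 3, 2): (64, 38, 36).

(64, 38, 36)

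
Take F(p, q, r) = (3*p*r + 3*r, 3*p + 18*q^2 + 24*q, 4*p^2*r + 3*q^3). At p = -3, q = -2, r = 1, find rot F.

(∇×F)₁ = ∂F₃/∂q − ∂F₂/∂r = 9*q^2
(∇×F)₂ = ∂F₁/∂r − ∂F₃/∂p = -8*p*r + 3*p + 3
(∇×F)₃ = ∂F₂/∂p − ∂F₁/∂q = 3
∇×F = (9*q^2, -8*p*r + 3*p + 3, 3)
At (-3, -2, 1): (36, 18, 3).

(36, 18, 3)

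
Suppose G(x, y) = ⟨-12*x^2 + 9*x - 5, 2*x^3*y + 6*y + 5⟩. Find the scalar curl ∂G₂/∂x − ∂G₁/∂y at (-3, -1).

-54

∂G₂/∂x = 6*x^2*y
∂G₁/∂y = 0
Scalar curl = 6*x^2*y
At (-3, -1): -54.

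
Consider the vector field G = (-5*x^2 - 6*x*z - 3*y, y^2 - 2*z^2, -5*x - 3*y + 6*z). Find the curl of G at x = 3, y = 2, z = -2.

(-11, -13, 3)

(∇×G)₁ = ∂G₃/∂y − ∂G₂/∂z = 4*z - 3
(∇×G)₂ = ∂G₁/∂z − ∂G₃/∂x = -6*x + 5
(∇×G)₃ = ∂G₂/∂x − ∂G₁/∂y = 3
∇×G = (4*z - 3, -6*x + 5, 3)
At (3, 2, -2): (-11, -13, 3).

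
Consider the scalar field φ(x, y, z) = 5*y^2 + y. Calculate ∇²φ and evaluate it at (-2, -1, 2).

10

∂²φ/∂x² = 0
∂²φ/∂y² = 10
∂²φ/∂z² = 0
∇²φ = 10
At (-2, -1, 2): 10.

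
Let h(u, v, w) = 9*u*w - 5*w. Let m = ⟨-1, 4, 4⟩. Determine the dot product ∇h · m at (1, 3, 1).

∂h/∂u = 9*w
∂h/∂v = 0
∂h/∂w = 9*u - 5
∇h at (1, 3, 1) = (9, 0, 4)
∇h · m = (9)(-1) + (0)(4) + (4)(4) = 7

7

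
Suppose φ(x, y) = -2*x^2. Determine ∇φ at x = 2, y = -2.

(-8, 0)

∂φ/∂x = -4*x
∂φ/∂y = 0
∇φ = (-4*x, 0)
At (2, -2): (-8, 0).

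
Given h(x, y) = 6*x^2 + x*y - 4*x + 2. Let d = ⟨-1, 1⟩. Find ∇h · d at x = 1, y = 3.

-10

∂h/∂x = 12*x + y - 4
∂h/∂y = x
∇h at (1, 3) = (11, 1)
∇h · d = (11)(-1) + (1)(1) = -10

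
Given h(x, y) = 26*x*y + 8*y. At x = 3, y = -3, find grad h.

∂h/∂x = 26*y
∂h/∂y = 26*x + 8
∇h = (26*y, 26*x + 8)
At (3, -3): (-78, 86).

(-78, 86)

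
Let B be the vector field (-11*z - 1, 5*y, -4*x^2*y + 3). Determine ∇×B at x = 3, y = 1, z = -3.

(-36, 13, 0)

(∇×B)₁ = ∂B₃/∂y − ∂B₂/∂z = -4*x^2
(∇×B)₂ = ∂B₁/∂z − ∂B₃/∂x = 8*x*y - 11
(∇×B)₃ = ∂B₂/∂x − ∂B₁/∂y = 0
∇×B = (-4*x^2, 8*x*y - 11, 0)
At (3, 1, -3): (-36, 13, 0).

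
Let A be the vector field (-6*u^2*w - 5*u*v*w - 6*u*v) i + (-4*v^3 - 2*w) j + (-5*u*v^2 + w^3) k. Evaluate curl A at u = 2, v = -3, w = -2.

(62, 51, -8)

(∇×A)₁ = ∂A₃/∂v − ∂A₂/∂w = -10*u*v + 2
(∇×A)₂ = ∂A₁/∂w − ∂A₃/∂u = -6*u^2 - 5*u*v + 5*v^2
(∇×A)₃ = ∂A₂/∂u − ∂A₁/∂v = 5*u*w + 6*u
∇×A = (-10*u*v + 2, -6*u^2 - 5*u*v + 5*v^2, 5*u*w + 6*u)
At (2, -3, -2): (62, 51, -8).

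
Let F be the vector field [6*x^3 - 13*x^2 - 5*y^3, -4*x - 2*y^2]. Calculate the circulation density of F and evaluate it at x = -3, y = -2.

∂F₂/∂x = -4
∂F₁/∂y = -15*y^2
Scalar curl = 15*y^2 - 4
At (-3, -2): 56.

56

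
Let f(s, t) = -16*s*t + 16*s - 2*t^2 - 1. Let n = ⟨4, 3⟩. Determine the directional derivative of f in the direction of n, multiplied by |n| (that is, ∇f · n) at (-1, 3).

∂f/∂s = -16*t + 16
∂f/∂t = -16*s - 4*t
∇f at (-1, 3) = (-32, 4)
∇f · n = (-32)(4) + (4)(3) = -116

-116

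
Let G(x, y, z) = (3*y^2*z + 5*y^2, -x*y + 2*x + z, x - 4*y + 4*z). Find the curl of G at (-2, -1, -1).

(∇×G)₁ = ∂G₃/∂y − ∂G₂/∂z = -5
(∇×G)₂ = ∂G₁/∂z − ∂G₃/∂x = 3*y^2 - 1
(∇×G)₃ = ∂G₂/∂x − ∂G₁/∂y = -6*y*z - 11*y + 2
∇×G = (-5, 3*y^2 - 1, -6*y*z - 11*y + 2)
At (-2, -1, -1): (-5, 2, 7).

(-5, 2, 7)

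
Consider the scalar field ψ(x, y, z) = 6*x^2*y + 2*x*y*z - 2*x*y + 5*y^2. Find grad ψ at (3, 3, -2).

∂ψ/∂x = 12*x*y + 2*y*z - 2*y
∂ψ/∂y = 6*x^2 + 2*x*z - 2*x + 10*y
∂ψ/∂z = 2*x*y
∇ψ = (12*x*y + 2*y*z - 2*y, 6*x^2 + 2*x*z - 2*x + 10*y, 2*x*y)
At (3, 3, -2): (90, 66, 18).

(90, 66, 18)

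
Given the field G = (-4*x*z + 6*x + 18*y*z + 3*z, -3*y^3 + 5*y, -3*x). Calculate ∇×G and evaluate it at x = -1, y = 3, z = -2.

(0, 64, 36)

(∇×G)₁ = ∂G₃/∂y − ∂G₂/∂z = 0
(∇×G)₂ = ∂G₁/∂z − ∂G₃/∂x = -4*x + 18*y + 6
(∇×G)₃ = ∂G₂/∂x − ∂G₁/∂y = -18*z
∇×G = (0, -4*x + 18*y + 6, -18*z)
At (-1, 3, -2): (0, 64, 36).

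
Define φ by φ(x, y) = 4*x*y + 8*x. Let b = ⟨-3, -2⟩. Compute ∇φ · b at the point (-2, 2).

∂φ/∂x = 4*y + 8
∂φ/∂y = 4*x
∇φ at (-2, 2) = (16, -8)
∇φ · b = (16)(-3) + (-8)(-2) = -32

-32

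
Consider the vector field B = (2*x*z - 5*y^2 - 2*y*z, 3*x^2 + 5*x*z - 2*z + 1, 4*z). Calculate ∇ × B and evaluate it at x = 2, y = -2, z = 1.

(-8, 8, -1)

(∇×B)₁ = ∂B₃/∂y − ∂B₂/∂z = -5*x + 2
(∇×B)₂ = ∂B₁/∂z − ∂B₃/∂x = 2*x - 2*y
(∇×B)₃ = ∂B₂/∂x − ∂B₁/∂y = 6*x + 10*y + 7*z
∇×B = (-5*x + 2, 2*x - 2*y, 6*x + 10*y + 7*z)
At (2, -2, 1): (-8, 8, -1).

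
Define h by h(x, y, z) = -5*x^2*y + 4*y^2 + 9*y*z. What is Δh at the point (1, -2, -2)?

28

∂²h/∂x² = -10*y
∂²h/∂y² = 8
∂²h/∂z² = 0
∇²h = -10*y + 8
At (1, -2, -2): 28.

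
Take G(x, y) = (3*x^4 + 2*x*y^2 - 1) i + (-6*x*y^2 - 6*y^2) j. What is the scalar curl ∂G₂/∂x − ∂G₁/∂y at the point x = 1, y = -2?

∂G₂/∂x = -6*y^2
∂G₁/∂y = 4*x*y
Scalar curl = -4*x*y - 6*y^2
At (1, -2): -16.

-16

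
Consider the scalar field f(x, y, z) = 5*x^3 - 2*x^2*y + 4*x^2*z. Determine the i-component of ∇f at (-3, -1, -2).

(∇f)_1 = ∂f/∂x = 15*x^2 - 4*x*y + 8*x*z
At (-3, -1, -2): 171.

171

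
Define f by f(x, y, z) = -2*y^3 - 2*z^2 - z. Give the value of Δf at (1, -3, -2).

32

∂²f/∂x² = 0
∂²f/∂y² = -12*y
∂²f/∂z² = -4
∇²f = -12*y - 4
At (1, -3, -2): 32.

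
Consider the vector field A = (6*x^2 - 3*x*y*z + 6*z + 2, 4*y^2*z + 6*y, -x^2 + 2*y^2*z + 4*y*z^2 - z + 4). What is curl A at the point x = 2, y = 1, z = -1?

(∇×A)₁ = ∂A₃/∂y − ∂A₂/∂z = -4*y^2 + 4*y*z + 4*z^2
(∇×A)₂ = ∂A₁/∂z − ∂A₃/∂x = -3*x*y + 2*x + 6
(∇×A)₃ = ∂A₂/∂x − ∂A₁/∂y = 3*x*z
∇×A = (-4*y^2 + 4*y*z + 4*z^2, -3*x*y + 2*x + 6, 3*x*z)
At (2, 1, -1): (-4, 4, -6).

(-4, 4, -6)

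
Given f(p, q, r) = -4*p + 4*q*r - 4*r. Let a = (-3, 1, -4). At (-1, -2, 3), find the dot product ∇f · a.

∂f/∂p = -4
∂f/∂q = 4*r
∂f/∂r = 4*q - 4
∇f at (-1, -2, 3) = (-4, 12, -12)
∇f · a = (-4)(-3) + (12)(1) + (-12)(-4) = 72

72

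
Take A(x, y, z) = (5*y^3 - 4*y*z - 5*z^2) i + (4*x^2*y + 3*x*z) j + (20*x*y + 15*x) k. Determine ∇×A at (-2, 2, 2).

(∇×A)₁ = ∂A₃/∂y − ∂A₂/∂z = 17*x
(∇×A)₂ = ∂A₁/∂z − ∂A₃/∂x = -24*y - 10*z - 15
(∇×A)₃ = ∂A₂/∂x − ∂A₁/∂y = 8*x*y - 15*y^2 + 7*z
∇×A = (17*x, -24*y - 10*z - 15, 8*x*y - 15*y^2 + 7*z)
At (-2, 2, 2): (-34, -83, -78).

(-34, -83, -78)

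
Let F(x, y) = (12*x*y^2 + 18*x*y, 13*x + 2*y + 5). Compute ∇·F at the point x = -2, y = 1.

32

∂F₁/∂x = 12*y^2 + 18*y
∂F₂/∂y = 2
∇·F = 12*y^2 + 18*y + 2
At (-2, 1): 32.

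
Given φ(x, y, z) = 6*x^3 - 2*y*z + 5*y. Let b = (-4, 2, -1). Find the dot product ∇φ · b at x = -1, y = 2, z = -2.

∂φ/∂x = 18*x^2
∂φ/∂y = -2*z + 5
∂φ/∂z = -2*y
∇φ at (-1, 2, -2) = (18, 9, -4)
∇φ · b = (18)(-4) + (9)(2) + (-4)(-1) = -50

-50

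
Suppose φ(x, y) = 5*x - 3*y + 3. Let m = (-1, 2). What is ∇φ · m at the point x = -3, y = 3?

-11

∂φ/∂x = 5
∂φ/∂y = -3
∇φ at (-3, 3) = (5, -3)
∇φ · m = (5)(-1) + (-3)(2) = -11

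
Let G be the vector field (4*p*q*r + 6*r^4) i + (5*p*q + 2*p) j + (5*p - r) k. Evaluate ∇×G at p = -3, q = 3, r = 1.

(0, -17, 29)

(∇×G)₁ = ∂G₃/∂q − ∂G₂/∂r = 0
(∇×G)₂ = ∂G₁/∂r − ∂G₃/∂p = 4*p*q + 24*r^3 - 5
(∇×G)₃ = ∂G₂/∂p − ∂G₁/∂q = -4*p*r + 5*q + 2
∇×G = (0, 4*p*q + 24*r^3 - 5, -4*p*r + 5*q + 2)
At (-3, 3, 1): (0, -17, 29).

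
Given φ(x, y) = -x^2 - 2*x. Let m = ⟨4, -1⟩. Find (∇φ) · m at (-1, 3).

0

∂φ/∂x = -2*x - 2
∂φ/∂y = 0
∇φ at (-1, 3) = (0, 0)
∇φ · m = (0)(4) + (0)(-1) = 0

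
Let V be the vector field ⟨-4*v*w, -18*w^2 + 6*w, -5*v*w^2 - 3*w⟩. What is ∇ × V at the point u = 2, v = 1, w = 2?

(∇×V)₁ = ∂V₃/∂v − ∂V₂/∂w = -5*w^2 + 36*w - 6
(∇×V)₂ = ∂V₁/∂w − ∂V₃/∂u = -4*v
(∇×V)₃ = ∂V₂/∂u − ∂V₁/∂v = 4*w
∇×V = (-5*w^2 + 36*w - 6, -4*v, 4*w)
At (2, 1, 2): (46, -4, 8).

(46, -4, 8)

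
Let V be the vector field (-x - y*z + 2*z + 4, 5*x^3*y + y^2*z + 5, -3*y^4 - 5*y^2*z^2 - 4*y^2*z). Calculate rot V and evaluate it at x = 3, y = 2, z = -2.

(-148, 0, 268)

(∇×V)₁ = ∂V₃/∂y − ∂V₂/∂z = -12*y^3 - y^2 - 10*y*z^2 - 8*y*z
(∇×V)₂ = ∂V₁/∂z − ∂V₃/∂x = -y + 2
(∇×V)₃ = ∂V₂/∂x − ∂V₁/∂y = 15*x^2*y + z
∇×V = (-12*y^3 - y^2 - 10*y*z^2 - 8*y*z, -y + 2, 15*x^2*y + z)
At (3, 2, -2): (-148, 0, 268).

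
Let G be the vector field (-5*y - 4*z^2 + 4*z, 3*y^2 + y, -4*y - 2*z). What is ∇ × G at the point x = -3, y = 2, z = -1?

(∇×G)₁ = ∂G₃/∂y − ∂G₂/∂z = -4
(∇×G)₂ = ∂G₁/∂z − ∂G₃/∂x = -8*z + 4
(∇×G)₃ = ∂G₂/∂x − ∂G₁/∂y = 5
∇×G = (-4, -8*z + 4, 5)
At (-3, 2, -1): (-4, 12, 5).

(-4, 12, 5)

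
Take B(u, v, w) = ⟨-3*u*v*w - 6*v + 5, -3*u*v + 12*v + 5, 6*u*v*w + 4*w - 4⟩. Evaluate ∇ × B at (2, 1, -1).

(∇×B)₁ = ∂B₃/∂v − ∂B₂/∂w = 6*u*w
(∇×B)₂ = ∂B₁/∂w − ∂B₃/∂u = -3*u*v - 6*v*w
(∇×B)₃ = ∂B₂/∂u − ∂B₁/∂v = 3*u*w - 3*v + 6
∇×B = (6*u*w, -3*u*v - 6*v*w, 3*u*w - 3*v + 6)
At (2, 1, -1): (-12, 0, -3).

(-12, 0, -3)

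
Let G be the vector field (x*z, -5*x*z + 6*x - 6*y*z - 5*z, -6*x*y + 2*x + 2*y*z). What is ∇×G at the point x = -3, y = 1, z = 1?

(∇×G)₁ = ∂G₃/∂y − ∂G₂/∂z = -x + 6*y + 2*z + 5
(∇×G)₂ = ∂G₁/∂z − ∂G₃/∂x = x + 6*y - 2
(∇×G)₃ = ∂G₂/∂x − ∂G₁/∂y = -5*z + 6
∇×G = (-x + 6*y + 2*z + 5, x + 6*y - 2, -5*z + 6)
At (-3, 1, 1): (16, 1, 1).

(16, 1, 1)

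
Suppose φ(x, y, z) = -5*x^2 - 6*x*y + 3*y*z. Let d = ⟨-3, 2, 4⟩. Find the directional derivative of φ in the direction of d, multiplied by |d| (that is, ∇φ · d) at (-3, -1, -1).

∂φ/∂x = -10*x - 6*y
∂φ/∂y = -6*x + 3*z
∂φ/∂z = 3*y
∇φ at (-3, -1, -1) = (36, 15, -3)
∇φ · d = (36)(-3) + (15)(2) + (-3)(4) = -90

-90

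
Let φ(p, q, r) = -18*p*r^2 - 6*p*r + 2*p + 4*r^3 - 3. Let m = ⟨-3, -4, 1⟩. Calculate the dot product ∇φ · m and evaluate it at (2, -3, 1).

-6

∂φ/∂p = -18*r^2 - 6*r + 2
∂φ/∂q = 0
∂φ/∂r = -36*p*r - 6*p + 12*r^2
∇φ at (2, -3, 1) = (-22, 0, -72)
∇φ · m = (-22)(-3) + (0)(-4) + (-72)(1) = -6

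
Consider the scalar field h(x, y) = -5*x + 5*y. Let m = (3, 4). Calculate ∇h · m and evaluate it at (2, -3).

5

∂h/∂x = -5
∂h/∂y = 5
∇h at (2, -3) = (-5, 5)
∇h · m = (-5)(3) + (5)(4) = 5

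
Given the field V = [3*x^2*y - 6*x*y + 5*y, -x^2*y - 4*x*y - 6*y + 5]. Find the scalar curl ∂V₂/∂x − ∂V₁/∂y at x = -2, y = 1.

∂V₂/∂x = -2*x*y - 4*y
∂V₁/∂y = 3*x^2 - 6*x + 5
Scalar curl = -3*x^2 - 2*x*y + 6*x - 4*y - 5
At (-2, 1): -29.

-29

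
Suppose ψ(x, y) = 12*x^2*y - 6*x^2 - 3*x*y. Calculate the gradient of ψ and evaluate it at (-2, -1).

(75, 54)

∂ψ/∂x = 24*x*y - 12*x - 3*y
∂ψ/∂y = 12*x^2 - 3*x
∇ψ = (24*x*y - 12*x - 3*y, 12*x^2 - 3*x)
At (-2, -1): (75, 54).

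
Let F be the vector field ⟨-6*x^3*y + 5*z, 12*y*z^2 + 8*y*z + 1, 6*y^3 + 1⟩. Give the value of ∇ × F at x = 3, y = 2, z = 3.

(∇×F)₁ = ∂F₃/∂y − ∂F₂/∂z = 18*y^2 - 24*y*z - 8*y
(∇×F)₂ = ∂F₁/∂z − ∂F₃/∂x = 5
(∇×F)₃ = ∂F₂/∂x − ∂F₁/∂y = 6*x^3
∇×F = (18*y^2 - 24*y*z - 8*y, 5, 6*x^3)
At (3, 2, 3): (-88, 5, 162).

(-88, 5, 162)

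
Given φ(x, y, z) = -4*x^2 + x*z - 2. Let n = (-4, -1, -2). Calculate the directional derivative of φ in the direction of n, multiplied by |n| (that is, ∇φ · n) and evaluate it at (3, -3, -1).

∂φ/∂x = -8*x + z
∂φ/∂y = 0
∂φ/∂z = x
∇φ at (3, -3, -1) = (-25, 0, 3)
∇φ · n = (-25)(-4) + (0)(-1) + (3)(-2) = 94

94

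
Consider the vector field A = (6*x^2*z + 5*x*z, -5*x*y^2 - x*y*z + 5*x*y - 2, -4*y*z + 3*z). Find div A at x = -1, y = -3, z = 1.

-26

∂A₁/∂x = 12*x*z + 5*z
∂A₂/∂y = -10*x*y - x*z + 5*x
∂A₃/∂z = -4*y + 3
∇·A = -10*x*y + 11*x*z + 5*x - 4*y + 5*z + 3
At (-1, -3, 1): -26.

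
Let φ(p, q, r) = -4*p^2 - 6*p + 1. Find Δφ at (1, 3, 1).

∂²φ/∂p² = -8
∂²φ/∂q² = 0
∂²φ/∂r² = 0
∇²φ = -8
At (1, 3, 1): -8.

-8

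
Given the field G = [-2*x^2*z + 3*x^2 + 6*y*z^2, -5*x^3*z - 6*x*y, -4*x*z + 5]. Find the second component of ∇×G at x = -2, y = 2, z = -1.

(∇×G)_2 = ∂G₁/∂z − ∂G₃/∂x
= -2*x^2 + 12*y*z − (-4*z)
= -2*x^2 + 12*y*z + 4*z
At (-2, 2, -1): -36.

-36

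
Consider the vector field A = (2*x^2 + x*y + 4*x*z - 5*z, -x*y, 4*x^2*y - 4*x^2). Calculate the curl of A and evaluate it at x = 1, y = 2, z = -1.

(∇×A)₁ = ∂A₃/∂y − ∂A₂/∂z = 4*x^2
(∇×A)₂ = ∂A₁/∂z − ∂A₃/∂x = -8*x*y + 12*x - 5
(∇×A)₃ = ∂A₂/∂x − ∂A₁/∂y = -x - y
∇×A = (4*x^2, -8*x*y + 12*x - 5, -x - y)
At (1, 2, -1): (4, -9, -3).

(4, -9, -3)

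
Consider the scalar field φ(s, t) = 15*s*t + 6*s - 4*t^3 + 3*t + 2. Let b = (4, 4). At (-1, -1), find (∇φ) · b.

∂φ/∂s = 15*t + 6
∂φ/∂t = 15*s - 12*t^2 + 3
∇φ at (-1, -1) = (-9, -24)
∇φ · b = (-9)(4) + (-24)(4) = -132

-132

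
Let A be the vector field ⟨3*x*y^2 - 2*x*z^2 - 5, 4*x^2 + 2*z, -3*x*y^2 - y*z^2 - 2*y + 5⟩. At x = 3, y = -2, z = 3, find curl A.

(∇×A)₁ = ∂A₃/∂y − ∂A₂/∂z = -6*x*y - z^2 - 4
(∇×A)₂ = ∂A₁/∂z − ∂A₃/∂x = -4*x*z + 3*y^2
(∇×A)₃ = ∂A₂/∂x − ∂A₁/∂y = -6*x*y + 8*x
∇×A = (-6*x*y - z^2 - 4, -4*x*z + 3*y^2, -6*x*y + 8*x)
At (3, -2, 3): (23, -24, 60).

(23, -24, 60)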